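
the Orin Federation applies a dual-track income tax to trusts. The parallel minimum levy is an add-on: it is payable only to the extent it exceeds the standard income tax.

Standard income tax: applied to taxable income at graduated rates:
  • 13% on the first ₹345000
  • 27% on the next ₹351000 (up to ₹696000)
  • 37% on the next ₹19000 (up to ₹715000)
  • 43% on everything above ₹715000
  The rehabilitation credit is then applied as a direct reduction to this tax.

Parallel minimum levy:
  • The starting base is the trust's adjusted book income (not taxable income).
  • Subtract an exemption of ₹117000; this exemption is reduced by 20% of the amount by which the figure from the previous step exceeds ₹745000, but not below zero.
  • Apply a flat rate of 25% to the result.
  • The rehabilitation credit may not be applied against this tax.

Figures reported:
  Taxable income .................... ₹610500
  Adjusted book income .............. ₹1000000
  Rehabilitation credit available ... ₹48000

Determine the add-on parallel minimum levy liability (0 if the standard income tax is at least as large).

Standard income tax:
  ₹345000 × 13% = ₹44850
  ₹265500 × 27% = ₹71685
  → ₹116535
  Less rehabilitation credit ₹48000 → ₹68535

Parallel minimum levy:
  Base (adjusted book income): ₹1000000
  Exemption: ₹117000 − 20% × (₹1000000 − ₹745000) = ₹117000 − ₹51000 = ₹66000
  Base: ₹1000000 − ₹66000 = ₹934000
  ₹934000 × 25% = ₹233500

Excess of parallel minimum levy over standard income tax: ₹233500 − ₹68535 = ₹164965.

₹164965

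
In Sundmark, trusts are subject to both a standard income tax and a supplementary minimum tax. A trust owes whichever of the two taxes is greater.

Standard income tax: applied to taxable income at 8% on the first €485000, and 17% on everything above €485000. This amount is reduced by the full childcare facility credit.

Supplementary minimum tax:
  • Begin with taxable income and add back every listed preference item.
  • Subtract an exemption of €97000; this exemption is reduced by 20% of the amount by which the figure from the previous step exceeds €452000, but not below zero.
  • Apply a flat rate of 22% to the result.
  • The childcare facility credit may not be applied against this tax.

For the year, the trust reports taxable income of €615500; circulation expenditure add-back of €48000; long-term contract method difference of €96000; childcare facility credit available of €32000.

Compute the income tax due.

€159280

Supplementary minimum tax:
  Adjusted income: €615500 + €48000 + €96000 = €759500
  Exemption: €97000 − 20% × (€759500 − €452000) = €97000 − €61500 = €35500
  Base: €759500 − €35500 = €724000
  €724000 × 22% = €159280

Standard income tax:
  €485000 × 8% = €38800
  €130500 × 17% = €22185
  → €60985
  Less childcare facility credit €32000 → €28985

€159280 > €28985, so the supplementary minimum tax is the binding amount.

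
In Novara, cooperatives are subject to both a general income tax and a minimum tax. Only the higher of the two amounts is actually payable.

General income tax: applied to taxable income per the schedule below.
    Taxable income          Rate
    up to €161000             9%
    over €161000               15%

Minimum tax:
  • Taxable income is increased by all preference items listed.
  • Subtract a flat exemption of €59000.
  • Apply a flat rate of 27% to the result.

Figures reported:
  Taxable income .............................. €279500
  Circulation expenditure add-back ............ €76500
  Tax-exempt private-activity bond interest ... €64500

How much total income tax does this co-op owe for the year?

Minimum tax:
  Adjusted income: €279500 + €76500 + €64500 = €420500
  Less exemption €59000 → base €361500
  €361500 × 27% = €97605

General income tax:
  €161000 × 9% = €14490
  €118500 × 15% = €17775
  → €32265

€97605 > €32265, so the minimum tax is the binding amount.

€97605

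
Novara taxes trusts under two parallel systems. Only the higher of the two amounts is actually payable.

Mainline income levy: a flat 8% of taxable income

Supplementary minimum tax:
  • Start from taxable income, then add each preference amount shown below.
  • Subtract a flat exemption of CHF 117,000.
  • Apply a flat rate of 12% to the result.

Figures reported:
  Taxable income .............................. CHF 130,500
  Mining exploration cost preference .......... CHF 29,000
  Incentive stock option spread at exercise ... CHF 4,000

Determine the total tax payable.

Supplementary minimum tax:
  Adjusted income: CHF 130,500 + CHF 29,000 + CHF 4,000 = CHF 163,500
  Less exemption CHF 117,000 → base CHF 46,500
  CHF 46,500 × 12% = CHF 5,580

Mainline income levy:
  CHF 130,500 × 8% = CHF 10,440

CHF 10,440 > CHF 5,580, so the mainline income levy governs.

CHF 10,440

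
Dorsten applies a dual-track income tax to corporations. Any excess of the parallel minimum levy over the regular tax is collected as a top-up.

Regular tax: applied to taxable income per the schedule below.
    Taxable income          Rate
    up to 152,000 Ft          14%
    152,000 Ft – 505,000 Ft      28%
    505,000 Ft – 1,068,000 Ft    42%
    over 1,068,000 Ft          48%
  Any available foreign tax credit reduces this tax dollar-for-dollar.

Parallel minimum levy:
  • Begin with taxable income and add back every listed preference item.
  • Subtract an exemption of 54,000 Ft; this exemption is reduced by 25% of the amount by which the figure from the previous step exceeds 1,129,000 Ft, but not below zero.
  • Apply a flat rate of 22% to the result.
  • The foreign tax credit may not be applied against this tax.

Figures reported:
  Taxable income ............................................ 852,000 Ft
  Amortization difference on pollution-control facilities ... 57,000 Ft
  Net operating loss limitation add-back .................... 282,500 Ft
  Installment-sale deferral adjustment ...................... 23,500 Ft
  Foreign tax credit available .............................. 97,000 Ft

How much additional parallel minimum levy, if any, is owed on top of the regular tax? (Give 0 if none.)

91,290 Ft

Parallel minimum levy:
  Adjusted income: 852,000 Ft + 57,000 Ft + 282,500 Ft + 23,500 Ft = 1,215,000 Ft
  Exemption: 54,000 Ft − 25% × (1,215,000 Ft − 1,129,000 Ft) = 54,000 Ft − 21,500 Ft = 32,500 Ft
  Base: 1,215,000 Ft − 32,500 Ft = 1,182,500 Ft
  1,182,500 Ft × 22% = 260,150 Ft

Regular tax:
  152,000 Ft × 14% = 21,280 Ft
  353,000 Ft × 28% = 98,840 Ft
  347,000 Ft × 42% = 145,740 Ft
  → 265,860 Ft
  Less foreign tax credit 97,000 Ft → 168,860 Ft

Excess of parallel minimum levy over regular tax: 260,150 Ft − 168,860 Ft = 91,290 Ft.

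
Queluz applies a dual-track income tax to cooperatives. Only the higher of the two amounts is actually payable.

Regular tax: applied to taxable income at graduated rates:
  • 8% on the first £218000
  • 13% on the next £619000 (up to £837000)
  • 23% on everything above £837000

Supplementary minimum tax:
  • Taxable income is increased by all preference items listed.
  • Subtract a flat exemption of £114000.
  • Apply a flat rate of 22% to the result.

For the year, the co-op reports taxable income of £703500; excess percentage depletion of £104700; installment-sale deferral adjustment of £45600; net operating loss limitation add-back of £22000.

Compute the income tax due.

£167596

Supplementary minimum tax:
  Adjusted income: £703500 + £104700 + £45600 + £22000 = £875800
  Less exemption £114000 → base £761800
  £761800 × 22% = £167596

Regular tax:
  £218000 × 8% = £17440
  £485500 × 13% = £63115
  → £80555

£167596 > £80555, so the supplementary minimum tax is the binding amount.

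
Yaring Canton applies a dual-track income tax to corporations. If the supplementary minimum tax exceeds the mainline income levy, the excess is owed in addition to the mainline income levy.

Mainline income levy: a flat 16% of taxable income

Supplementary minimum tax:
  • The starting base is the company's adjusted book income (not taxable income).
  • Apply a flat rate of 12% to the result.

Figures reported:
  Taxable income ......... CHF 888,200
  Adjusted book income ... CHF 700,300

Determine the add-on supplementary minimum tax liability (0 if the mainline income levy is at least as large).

Mainline income levy:
  CHF 888,200 × 16% = CHF 142,112

Supplementary minimum tax:
  Base (adjusted book income): CHF 700,300
  CHF 700,300 × 12% = CHF 84,036

CHF 84,036 ≤ CHF 142,112, so no add-on is due.

CHF 0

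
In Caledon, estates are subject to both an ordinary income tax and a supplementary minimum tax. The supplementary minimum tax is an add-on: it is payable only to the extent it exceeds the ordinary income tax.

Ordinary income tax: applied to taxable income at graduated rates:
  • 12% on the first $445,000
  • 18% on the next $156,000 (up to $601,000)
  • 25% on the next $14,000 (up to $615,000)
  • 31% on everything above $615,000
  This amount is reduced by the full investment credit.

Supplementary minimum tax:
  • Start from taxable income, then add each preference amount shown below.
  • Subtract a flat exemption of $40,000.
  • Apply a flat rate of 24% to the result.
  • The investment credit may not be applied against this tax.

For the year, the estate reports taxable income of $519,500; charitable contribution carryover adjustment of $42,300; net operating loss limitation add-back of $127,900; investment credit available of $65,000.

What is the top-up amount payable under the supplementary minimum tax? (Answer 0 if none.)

$154,118

Supplementary minimum tax:
  Adjusted income: $519,500 + $42,300 + $127,900 = $689,700
  Less exemption $40,000 → base $649,700
  $649,700 × 24% = $155,928

Ordinary income tax:
  $445,000 × 12% = $53,400
  $74,500 × 18% = $13,410
  → $66,810
  Less investment credit $65,000 → $1,810

Excess of supplementary minimum tax over ordinary income tax: $155,928 − $1,810 = $154,118.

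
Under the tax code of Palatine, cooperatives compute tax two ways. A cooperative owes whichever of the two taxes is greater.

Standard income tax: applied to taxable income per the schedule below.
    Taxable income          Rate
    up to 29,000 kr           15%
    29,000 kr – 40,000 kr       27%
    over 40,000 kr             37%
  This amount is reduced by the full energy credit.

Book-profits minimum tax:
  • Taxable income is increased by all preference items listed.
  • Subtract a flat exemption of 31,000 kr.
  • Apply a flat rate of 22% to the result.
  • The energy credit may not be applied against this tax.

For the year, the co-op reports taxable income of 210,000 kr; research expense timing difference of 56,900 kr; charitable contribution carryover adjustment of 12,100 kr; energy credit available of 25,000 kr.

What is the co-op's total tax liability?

54,560 kr

Standard income tax:
  29,000 kr × 15% = 4,350 kr
  11,000 kr × 27% = 2,970 kr
  170,000 kr × 37% = 62,900 kr
  → 70,220 kr
  Less energy credit 25,000 kr → 45,220 kr

Book-profits minimum tax:
  Adjusted income: 210,000 kr + 56,900 kr + 12,100 kr = 279,000 kr
  Less exemption 31,000 kr → base 248,000 kr
  248,000 kr × 22% = 54,560 kr

54,560 kr > 45,220 kr, so the book-profits minimum tax is the binding amount.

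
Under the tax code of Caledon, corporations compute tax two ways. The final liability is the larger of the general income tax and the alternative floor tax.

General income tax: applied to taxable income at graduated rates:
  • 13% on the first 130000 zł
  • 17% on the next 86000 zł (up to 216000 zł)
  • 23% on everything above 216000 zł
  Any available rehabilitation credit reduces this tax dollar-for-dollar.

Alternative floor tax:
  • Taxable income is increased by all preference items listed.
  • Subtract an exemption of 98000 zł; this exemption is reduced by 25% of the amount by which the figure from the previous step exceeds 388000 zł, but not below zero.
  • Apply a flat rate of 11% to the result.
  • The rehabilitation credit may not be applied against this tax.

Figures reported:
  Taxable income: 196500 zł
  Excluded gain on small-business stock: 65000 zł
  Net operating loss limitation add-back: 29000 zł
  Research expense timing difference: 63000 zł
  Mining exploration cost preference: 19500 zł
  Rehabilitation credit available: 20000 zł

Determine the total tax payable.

30250 zł

Alternative floor tax:
  Adjusted income: 196500 zł + 65000 zł + 29000 zł + 63000 zł + 19500 zł = 373000 zł
  Exemption: 373000 zł ≤ 388000 zł, so full 98000 zł applies
  Base: 373000 zł − 98000 zł = 275000 zł
  275000 zł × 11% = 30250 zł

General income tax:
  130000 zł × 13% = 16900 zł
  66500 zł × 17% = 11305 zł
  → 28205 zł
  Less rehabilitation credit 20000 zł → 8205 zł

30250 zł > 8205 zł, so the alternative floor tax is the binding amount.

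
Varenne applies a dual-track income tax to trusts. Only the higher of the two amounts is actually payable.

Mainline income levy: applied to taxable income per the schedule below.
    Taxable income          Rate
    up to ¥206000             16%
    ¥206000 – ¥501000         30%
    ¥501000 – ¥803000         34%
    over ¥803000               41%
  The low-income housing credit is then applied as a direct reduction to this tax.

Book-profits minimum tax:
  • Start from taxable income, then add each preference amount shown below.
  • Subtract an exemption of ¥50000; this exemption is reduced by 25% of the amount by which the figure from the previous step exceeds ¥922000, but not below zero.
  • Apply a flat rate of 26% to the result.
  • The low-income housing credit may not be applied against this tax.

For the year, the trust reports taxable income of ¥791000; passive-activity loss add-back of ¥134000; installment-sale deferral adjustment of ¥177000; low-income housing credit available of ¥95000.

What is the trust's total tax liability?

¥285220

Book-profits minimum tax:
  Adjusted income: ¥791000 + ¥134000 + ¥177000 = ¥1102000
  Exemption: ¥50000 − 25% × (¥1102000 − ¥922000) = ¥50000 − ¥45000 = ¥5000
  Base: ¥1102000 − ¥5000 = ¥1097000
  ¥1097000 × 26% = ¥285220

Mainline income levy:
  ¥206000 × 16% = ¥32960
  ¥295000 × 30% = ¥88500
  ¥290000 × 34% = ¥98600
  → ¥220060
  Less low-income housing credit ¥95000 → ¥125060

¥285220 > ¥125060, so the book-profits minimum tax is the binding amount.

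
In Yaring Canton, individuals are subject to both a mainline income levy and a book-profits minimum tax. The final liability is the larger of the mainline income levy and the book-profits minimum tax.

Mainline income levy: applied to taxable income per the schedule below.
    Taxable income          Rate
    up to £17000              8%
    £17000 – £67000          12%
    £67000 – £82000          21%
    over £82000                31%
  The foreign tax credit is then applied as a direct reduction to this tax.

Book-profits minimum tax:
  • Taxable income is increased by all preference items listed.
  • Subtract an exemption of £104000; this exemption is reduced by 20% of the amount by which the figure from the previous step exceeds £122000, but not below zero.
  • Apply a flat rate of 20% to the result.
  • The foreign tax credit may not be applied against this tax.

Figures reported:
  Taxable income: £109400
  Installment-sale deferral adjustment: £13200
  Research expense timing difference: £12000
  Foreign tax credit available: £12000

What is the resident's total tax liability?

£7004

Mainline income levy:
  £17000 × 8% = £1360
  £50000 × 12% = £6000
  £15000 × 21% = £3150
  £27400 × 31% = £8494
  → £19004
  Less foreign tax credit £12000 → £7004

Book-profits minimum tax:
  Adjusted income: £109400 + £13200 + £12000 = £134600
  Exemption: £104000 − 20% × (£134600 − £122000) = £104000 − £2520 = £101480
  Base: £134600 − £101480 = £33120
  £33120 × 20% = £6624

£7004 > £6624, so the mainline income levy governs.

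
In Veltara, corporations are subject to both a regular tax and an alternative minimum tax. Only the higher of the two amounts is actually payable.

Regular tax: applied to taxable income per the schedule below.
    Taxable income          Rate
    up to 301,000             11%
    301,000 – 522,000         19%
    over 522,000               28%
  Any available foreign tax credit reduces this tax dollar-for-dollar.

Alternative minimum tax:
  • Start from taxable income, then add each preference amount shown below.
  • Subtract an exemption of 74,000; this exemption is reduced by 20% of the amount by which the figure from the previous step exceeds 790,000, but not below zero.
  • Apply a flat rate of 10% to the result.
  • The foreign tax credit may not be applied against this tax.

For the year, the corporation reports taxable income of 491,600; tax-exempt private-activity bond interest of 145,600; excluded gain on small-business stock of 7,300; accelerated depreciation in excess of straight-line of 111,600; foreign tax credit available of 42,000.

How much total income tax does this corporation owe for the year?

68,210

Alternative minimum tax:
  Adjusted income: 491,600 + 145,600 + 7,300 + 111,600 = 756,100
  Exemption: 756,100 ≤ 790,000, so full 74,000 applies
  Base: 756,100 − 74,000 = 682,100
  682,100 × 10% = 68,210

Regular tax:
  301,000 × 11% = 33,110
  190,600 × 19% = 36,214
  → 69,324
  Less foreign tax credit 42,000 → 27,324

68,210 > 27,324, so the alternative minimum tax is the binding amount.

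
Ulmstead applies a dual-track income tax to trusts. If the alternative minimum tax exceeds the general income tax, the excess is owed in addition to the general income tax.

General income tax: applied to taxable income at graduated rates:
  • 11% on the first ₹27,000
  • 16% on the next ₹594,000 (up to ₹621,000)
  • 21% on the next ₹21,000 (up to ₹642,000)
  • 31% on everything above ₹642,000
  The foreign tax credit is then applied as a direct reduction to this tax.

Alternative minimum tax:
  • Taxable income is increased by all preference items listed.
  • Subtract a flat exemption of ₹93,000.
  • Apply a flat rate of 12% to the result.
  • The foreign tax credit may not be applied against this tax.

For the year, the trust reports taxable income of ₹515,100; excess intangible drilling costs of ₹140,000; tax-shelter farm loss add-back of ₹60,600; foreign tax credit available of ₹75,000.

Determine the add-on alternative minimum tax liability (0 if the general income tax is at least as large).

Alternative minimum tax:
  Adjusted income: ₹515,100 + ₹140,000 + ₹60,600 = ₹715,700
  Less exemption ₹93,000 → base ₹622,700
  ₹622,700 × 12% = ₹74,724

General income tax:
  ₹27,000 × 11% = ₹2,970
  ₹488,100 × 16% = ₹78,096
  → ₹81,066
  Less foreign tax credit ₹75,000 → ₹6,066

Excess of alternative minimum tax over general income tax: ₹74,724 − ₹6,066 = ₹68,658.

₹68,658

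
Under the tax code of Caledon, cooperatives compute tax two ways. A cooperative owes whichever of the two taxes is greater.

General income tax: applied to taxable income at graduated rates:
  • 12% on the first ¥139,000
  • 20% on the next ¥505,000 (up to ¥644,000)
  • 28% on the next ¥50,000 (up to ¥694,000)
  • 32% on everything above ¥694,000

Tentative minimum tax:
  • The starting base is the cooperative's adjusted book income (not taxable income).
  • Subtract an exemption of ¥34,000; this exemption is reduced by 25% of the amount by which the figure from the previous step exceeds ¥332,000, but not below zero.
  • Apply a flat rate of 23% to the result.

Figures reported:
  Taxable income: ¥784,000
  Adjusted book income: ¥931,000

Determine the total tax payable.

¥214,130

Tentative minimum tax:
  Base (adjusted book income): ¥931,000
  Exemption: 25% × (¥931,000 − ¥332,000) = ¥149,750 ≥ ¥34,000, so the exemption is fully phased out
  Base: ¥931,000 − ¥0 = ¥931,000
  ¥931,000 × 23% = ¥214,130

General income tax:
  ¥139,000 × 12% = ¥16,680
  ¥505,000 × 20% = ¥101,000
  ¥50,000 × 28% = ¥14,000
  ¥90,000 × 32% = ¥28,800
  → ¥160,480

¥214,130 > ¥160,480, so the tentative minimum tax is the binding amount.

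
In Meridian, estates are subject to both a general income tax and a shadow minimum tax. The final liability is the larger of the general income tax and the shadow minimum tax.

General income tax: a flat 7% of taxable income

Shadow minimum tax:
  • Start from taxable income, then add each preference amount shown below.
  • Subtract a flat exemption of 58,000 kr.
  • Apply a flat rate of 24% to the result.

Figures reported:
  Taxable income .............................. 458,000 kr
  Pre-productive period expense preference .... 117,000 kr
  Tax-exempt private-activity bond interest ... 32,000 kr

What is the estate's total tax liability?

Shadow minimum tax:
  Adjusted income: 458,000 kr + 117,000 kr + 32,000 kr = 607,000 kr
  Less exemption 58,000 kr → base 549,000 kr
  549,000 kr × 24% = 131,760 kr

General income tax:
  458,000 kr × 7% = 32,060 kr

131,760 kr > 32,060 kr, so the shadow minimum tax is the binding amount.

131,760 kr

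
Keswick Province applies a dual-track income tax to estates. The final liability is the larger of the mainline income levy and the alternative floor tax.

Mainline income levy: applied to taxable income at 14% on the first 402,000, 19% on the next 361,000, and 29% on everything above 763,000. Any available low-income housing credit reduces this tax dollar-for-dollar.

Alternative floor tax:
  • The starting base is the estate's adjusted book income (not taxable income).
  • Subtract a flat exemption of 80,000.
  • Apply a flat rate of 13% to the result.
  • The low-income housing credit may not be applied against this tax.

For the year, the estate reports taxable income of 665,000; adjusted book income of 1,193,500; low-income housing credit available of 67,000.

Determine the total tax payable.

144,755

Alternative floor tax:
  Base (adjusted book income): 1,193,500
  Less exemption 80,000 → base 1,113,500
  1,113,500 × 13% = 144,755

Mainline income levy:
  402,000 × 14% = 56,280
  263,000 × 19% = 49,970
  → 106,250
  Less low-income housing credit 67,000 → 39,250

144,755 > 39,250, so the alternative floor tax is the binding amount.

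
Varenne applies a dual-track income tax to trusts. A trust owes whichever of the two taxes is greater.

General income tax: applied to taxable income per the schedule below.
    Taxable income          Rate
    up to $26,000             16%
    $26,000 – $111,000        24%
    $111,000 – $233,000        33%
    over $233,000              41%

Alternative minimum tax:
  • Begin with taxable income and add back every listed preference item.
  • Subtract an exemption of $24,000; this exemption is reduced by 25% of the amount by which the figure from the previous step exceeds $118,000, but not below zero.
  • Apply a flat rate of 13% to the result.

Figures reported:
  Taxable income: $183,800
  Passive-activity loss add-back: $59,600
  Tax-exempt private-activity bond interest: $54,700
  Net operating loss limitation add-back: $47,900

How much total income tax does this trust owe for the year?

General income tax:
  $26,000 × 16% = $4,160
  $85,000 × 24% = $20,400
  $72,800 × 33% = $24,024
  → $48,584

Alternative minimum tax:
  Adjusted income: $183,800 + $59,600 + $54,700 + $47,900 = $346,000
  Exemption: 25% × ($346,000 − $118,000) = $57,000 ≥ $24,000, so the exemption is fully phased out
  Base: $346,000 − $0 = $346,000
  $346,000 × 13% = $44,980

$48,584 > $44,980, so the general income tax governs.

$48,584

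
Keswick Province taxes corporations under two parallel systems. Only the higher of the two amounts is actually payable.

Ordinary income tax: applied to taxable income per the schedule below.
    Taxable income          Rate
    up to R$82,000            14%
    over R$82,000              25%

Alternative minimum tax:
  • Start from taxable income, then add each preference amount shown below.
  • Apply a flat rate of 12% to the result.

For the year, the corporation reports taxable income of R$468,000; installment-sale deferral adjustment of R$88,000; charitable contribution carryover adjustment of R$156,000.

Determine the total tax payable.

R$107,980

Alternative minimum tax:
  Adjusted income: R$468,000 + R$88,000 + R$156,000 = R$712,000
  R$712,000 × 12% = R$85,440

Ordinary income tax:
  R$82,000 × 14% = R$11,480
  R$386,000 × 25% = R$96,500
  → R$107,980

R$107,980 > R$85,440, so the ordinary income tax governs.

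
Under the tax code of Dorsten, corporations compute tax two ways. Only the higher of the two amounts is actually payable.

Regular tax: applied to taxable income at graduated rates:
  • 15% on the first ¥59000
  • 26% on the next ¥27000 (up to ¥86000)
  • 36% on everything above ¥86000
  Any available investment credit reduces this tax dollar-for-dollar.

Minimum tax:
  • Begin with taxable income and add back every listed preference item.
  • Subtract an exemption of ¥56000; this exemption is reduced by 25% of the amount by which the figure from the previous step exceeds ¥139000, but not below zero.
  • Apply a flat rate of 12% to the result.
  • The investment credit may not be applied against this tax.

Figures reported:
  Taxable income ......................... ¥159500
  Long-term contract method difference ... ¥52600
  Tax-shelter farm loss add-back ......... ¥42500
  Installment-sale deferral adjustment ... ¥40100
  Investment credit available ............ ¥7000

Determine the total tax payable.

Regular tax:
  ¥59000 × 15% = ¥8850
  ¥27000 × 26% = ¥7020
  ¥73500 × 36% = ¥26460
  → ¥42330
  Less investment credit ¥7000 → ¥35330

Minimum tax:
  Adjusted income: ¥159500 + ¥52600 + ¥42500 + ¥40100 = ¥294700
  Exemption: ¥56000 − 25% × (¥294700 − ¥139000) = ¥56000 − ¥38925 = ¥17075
  Base: ¥294700 − ¥17075 = ¥277625
  ¥277625 × 12% = ¥33315

¥35330 > ¥33315, so the regular tax governs.

¥35330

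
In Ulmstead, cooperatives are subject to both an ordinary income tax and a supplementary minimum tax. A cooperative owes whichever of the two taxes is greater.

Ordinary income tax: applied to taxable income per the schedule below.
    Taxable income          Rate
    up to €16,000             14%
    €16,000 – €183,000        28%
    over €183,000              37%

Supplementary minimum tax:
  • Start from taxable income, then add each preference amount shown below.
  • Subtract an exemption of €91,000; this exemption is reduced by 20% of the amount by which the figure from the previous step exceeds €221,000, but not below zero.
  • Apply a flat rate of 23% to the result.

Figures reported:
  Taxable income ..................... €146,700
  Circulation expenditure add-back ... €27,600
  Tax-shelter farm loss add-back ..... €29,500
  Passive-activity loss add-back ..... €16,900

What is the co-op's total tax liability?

Supplementary minimum tax:
  Adjusted income: €146,700 + €27,600 + €29,500 + €16,900 = €220,700
  Exemption: €220,700 ≤ €221,000, so full €91,000 applies
  Base: €220,700 − €91,000 = €129,700
  €129,700 × 23% = €29,831

Ordinary income tax:
  €16,000 × 14% = €2,240
  €130,700 × 28% = €36,596
  → €38,836

€38,836 > €29,831, so the ordinary income tax governs.

€38,836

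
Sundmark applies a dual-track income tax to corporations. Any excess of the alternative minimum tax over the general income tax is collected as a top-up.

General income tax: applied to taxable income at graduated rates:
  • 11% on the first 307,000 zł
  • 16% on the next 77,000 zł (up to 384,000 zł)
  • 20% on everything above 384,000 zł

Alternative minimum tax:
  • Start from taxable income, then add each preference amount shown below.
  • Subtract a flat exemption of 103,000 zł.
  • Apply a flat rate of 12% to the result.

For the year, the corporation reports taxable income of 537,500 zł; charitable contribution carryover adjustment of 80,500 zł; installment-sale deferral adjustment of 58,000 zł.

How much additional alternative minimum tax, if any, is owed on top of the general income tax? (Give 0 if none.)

0 zł

Alternative minimum tax:
  Adjusted income: 537,500 zł + 80,500 zł + 58,000 zł = 676,000 zł
  Less exemption 103,000 zł → base 573,000 zł
  573,000 zł × 12% = 68,760 zł

General income tax:
  307,000 zł × 11% = 33,770 zł
  77,000 zł × 16% = 12,320 zł
  153,500 zł × 20% = 30,700 zł
  → 76,790 zł

68,760 zł ≤ 76,790 zł, so no add-on is due.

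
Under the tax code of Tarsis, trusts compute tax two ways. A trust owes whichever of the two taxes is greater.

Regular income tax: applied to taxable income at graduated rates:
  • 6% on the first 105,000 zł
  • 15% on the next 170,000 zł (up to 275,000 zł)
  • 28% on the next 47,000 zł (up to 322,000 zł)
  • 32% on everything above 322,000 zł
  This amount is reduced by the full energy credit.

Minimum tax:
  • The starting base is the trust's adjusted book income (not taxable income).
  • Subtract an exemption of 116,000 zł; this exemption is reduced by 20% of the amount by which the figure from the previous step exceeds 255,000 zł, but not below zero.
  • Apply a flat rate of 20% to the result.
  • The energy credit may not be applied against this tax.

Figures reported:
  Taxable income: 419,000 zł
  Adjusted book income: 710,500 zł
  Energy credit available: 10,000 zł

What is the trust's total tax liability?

137,120 zł

Regular income tax:
  105,000 zł × 6% = 6,300 zł
  170,000 zł × 15% = 25,500 zł
  47,000 zł × 28% = 13,160 zł
  97,000 zł × 32% = 31,040 zł
  → 76,000 zł
  Less energy credit 10,000 zł → 66,000 zł

Minimum tax:
  Base (adjusted book income): 710,500 zł
  Exemption: 116,000 zł − 20% × (710,500 zł − 255,000 zł) = 116,000 zł − 91,100 zł = 24,900 zł
  Base: 710,500 zł − 24,900 zł = 685,600 zł
  685,600 zł × 20% = 137,120 zł

137,120 zł > 66,000 zł, so the minimum tax is the binding amount.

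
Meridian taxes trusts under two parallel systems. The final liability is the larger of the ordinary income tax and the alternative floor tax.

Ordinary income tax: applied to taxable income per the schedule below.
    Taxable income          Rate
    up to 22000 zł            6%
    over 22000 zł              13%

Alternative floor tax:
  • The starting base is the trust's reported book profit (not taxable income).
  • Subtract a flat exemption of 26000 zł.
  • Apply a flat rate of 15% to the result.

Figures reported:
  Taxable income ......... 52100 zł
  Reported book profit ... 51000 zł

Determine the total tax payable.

Alternative floor tax:
  Base (reported book profit): 51000 zł
  Less exemption 26000 zł → base 25000 zł
  25000 zł × 15% = 3750 zł

Ordinary income tax:
  22000 zł × 6% = 1320 zł
  30100 zł × 13% = 3913 zł
  → 5233 zł

5233 zł > 3750 zł, so the ordinary income tax governs.

5233 zł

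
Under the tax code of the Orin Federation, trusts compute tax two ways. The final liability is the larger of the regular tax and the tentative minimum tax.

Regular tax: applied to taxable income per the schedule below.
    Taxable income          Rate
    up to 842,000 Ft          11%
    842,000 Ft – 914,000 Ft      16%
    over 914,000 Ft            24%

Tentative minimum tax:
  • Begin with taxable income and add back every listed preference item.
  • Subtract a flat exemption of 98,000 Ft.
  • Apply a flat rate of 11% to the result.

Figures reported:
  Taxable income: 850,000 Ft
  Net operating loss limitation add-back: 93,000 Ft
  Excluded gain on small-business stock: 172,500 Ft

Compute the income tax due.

111,925 Ft

Regular tax:
  842,000 Ft × 11% = 92,620 Ft
  8,000 Ft × 16% = 1,280 Ft
  → 93,900 Ft

Tentative minimum tax:
  Adjusted income: 850,000 Ft + 93,000 Ft + 172,500 Ft = 1,115,500 Ft
  Less exemption 98,000 Ft → base 1,017,500 Ft
  1,017,500 Ft × 11% = 111,925 Ft

111,925 Ft > 93,900 Ft, so the tentative minimum tax is the binding amount.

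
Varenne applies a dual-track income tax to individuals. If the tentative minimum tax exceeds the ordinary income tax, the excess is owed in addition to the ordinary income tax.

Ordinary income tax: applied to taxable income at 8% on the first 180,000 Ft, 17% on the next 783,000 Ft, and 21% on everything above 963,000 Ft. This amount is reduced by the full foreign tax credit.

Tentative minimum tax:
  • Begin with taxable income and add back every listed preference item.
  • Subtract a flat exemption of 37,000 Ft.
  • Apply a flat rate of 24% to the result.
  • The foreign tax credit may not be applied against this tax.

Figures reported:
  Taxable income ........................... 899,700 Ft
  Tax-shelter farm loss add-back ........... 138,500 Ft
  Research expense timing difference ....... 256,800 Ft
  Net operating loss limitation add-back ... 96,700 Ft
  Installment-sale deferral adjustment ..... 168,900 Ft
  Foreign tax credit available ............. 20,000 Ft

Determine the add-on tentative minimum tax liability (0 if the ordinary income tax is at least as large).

248,915 Ft

Ordinary income tax:
  180,000 Ft × 8% = 14,400 Ft
  719,700 Ft × 17% = 122,349 Ft
  → 136,749 Ft
  Less foreign tax credit 20,000 Ft → 116,749 Ft

Tentative minimum tax:
  Adjusted income: 899,700 Ft + 138,500 Ft + 256,800 Ft + 96,700 Ft + 168,900 Ft = 1,560,600 Ft
  Less exemption 37,000 Ft → base 1,523,600 Ft
  1,523,600 Ft × 24% = 365,664 Ft

Excess of tentative minimum tax over ordinary income tax: 365,664 Ft − 116,749 Ft = 248,915 Ft.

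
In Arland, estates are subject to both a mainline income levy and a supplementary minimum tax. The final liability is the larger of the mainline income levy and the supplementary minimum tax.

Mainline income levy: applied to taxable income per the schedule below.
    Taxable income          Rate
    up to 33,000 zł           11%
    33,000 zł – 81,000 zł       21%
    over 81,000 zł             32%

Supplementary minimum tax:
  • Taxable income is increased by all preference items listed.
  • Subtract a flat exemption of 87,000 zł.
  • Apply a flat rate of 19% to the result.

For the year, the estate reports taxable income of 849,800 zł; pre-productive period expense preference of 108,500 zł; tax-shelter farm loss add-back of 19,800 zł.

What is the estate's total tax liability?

Supplementary minimum tax:
  Adjusted income: 849,800 zł + 108,500 zł + 19,800 zł = 978,100 zł
  Less exemption 87,000 zł → base 891,100 zł
  891,100 zł × 19% = 169,309 zł

Mainline income levy:
  33,000 zł × 11% = 3,630 zł
  48,000 zł × 21% = 10,080 zł
  768,800 zł × 32% = 246,016 zł
  → 259,726 zł

259,726 zł > 169,309 zł, so the mainline income levy governs.

259,726 zł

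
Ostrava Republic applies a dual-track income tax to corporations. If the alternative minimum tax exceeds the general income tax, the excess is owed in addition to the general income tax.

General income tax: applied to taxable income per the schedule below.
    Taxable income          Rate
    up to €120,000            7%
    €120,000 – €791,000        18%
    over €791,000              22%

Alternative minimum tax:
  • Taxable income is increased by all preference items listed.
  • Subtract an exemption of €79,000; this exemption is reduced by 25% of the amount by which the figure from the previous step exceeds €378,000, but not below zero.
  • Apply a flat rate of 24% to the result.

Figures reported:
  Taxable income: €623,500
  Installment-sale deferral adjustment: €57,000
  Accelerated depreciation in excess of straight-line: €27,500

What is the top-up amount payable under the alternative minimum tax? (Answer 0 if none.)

Alternative minimum tax:
  Adjusted income: €623,500 + €57,000 + €27,500 = €708,000
  Exemption: 25% × (€708,000 − €378,000) = €82,500 ≥ €79,000, so the exemption is fully phased out
  Base: €708,000 − €0 = €708,000
  €708,000 × 24% = €169,920

General income tax:
  €120,000 × 7% = €8,400
  €503,500 × 18% = €90,630
  → €99,030

Excess of alternative minimum tax over general income tax: €169,920 − €99,030 = €70,890.

€70,890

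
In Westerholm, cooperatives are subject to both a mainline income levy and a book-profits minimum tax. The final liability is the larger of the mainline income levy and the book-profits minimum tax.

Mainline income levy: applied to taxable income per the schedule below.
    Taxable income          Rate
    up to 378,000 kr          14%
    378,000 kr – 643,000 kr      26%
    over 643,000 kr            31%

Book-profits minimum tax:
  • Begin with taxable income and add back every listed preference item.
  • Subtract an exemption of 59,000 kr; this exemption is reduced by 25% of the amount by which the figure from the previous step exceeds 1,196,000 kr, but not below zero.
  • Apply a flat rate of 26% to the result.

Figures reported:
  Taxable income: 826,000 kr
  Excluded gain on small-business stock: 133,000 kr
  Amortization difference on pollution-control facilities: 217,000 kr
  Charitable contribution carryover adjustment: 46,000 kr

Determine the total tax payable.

Book-profits minimum tax:
  Adjusted income: 826,000 kr + 133,000 kr + 217,000 kr + 46,000 kr = 1,222,000 kr
  Exemption: 59,000 kr − 25% × (1,222,000 kr − 1,196,000 kr) = 59,000 kr − 6,500 kr = 52,500 kr
  Base: 1,222,000 kr − 52,500 kr = 1,169,500 kr
  1,169,500 kr × 26% = 304,070 kr

Mainline income levy:
  378,000 kr × 14% = 52,920 kr
  265,000 kr × 26% = 68,900 kr
  183,000 kr × 31% = 56,730 kr
  → 178,550 kr

304,070 kr > 178,550 kr, so the book-profits minimum tax is the binding amount.

304,070 kr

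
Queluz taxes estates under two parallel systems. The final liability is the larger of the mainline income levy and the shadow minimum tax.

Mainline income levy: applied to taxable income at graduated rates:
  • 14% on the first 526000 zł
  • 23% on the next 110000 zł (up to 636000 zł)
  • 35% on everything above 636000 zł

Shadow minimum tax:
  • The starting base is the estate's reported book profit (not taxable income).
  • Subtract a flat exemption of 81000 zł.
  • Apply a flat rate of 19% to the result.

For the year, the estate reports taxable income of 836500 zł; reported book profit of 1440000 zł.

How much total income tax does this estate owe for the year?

Mainline income levy:
  526000 zł × 14% = 73640 zł
  110000 zł × 23% = 25300 zł
  200500 zł × 35% = 70175 zł
  → 169115 zł

Shadow minimum tax:
  Base (reported book profit): 1440000 zł
  Less exemption 81000 zł → base 1359000 zł
  1359000 zł × 19% = 258210 zł

258210 zł > 169115 zł, so the shadow minimum tax is the binding amount.

258210 zł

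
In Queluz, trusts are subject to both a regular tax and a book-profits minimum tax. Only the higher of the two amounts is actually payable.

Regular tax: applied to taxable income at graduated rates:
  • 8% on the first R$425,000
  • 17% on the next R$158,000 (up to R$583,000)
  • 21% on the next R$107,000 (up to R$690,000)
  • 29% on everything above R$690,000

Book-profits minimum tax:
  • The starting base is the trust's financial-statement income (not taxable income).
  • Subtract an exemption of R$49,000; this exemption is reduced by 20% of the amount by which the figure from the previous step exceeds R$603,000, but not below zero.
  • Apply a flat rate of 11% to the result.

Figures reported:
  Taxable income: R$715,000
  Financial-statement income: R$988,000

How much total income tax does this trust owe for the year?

Book-profits minimum tax:
  Base (financial-statement income): R$988,000
  Exemption: 20% × (R$988,000 − R$603,000) = R$77,000 ≥ R$49,000, so the exemption is fully phased out
  Base: R$988,000 − R$0 = R$988,000
  R$988,000 × 11% = R$108,680

Regular tax:
  R$425,000 × 8% = R$34,000
  R$158,000 × 17% = R$26,860
  R$107,000 × 21% = R$22,470
  R$25,000 × 29% = R$7,250
  → R$90,580

R$108,680 > R$90,580, so the book-profits minimum tax is the binding amount.

R$108,680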